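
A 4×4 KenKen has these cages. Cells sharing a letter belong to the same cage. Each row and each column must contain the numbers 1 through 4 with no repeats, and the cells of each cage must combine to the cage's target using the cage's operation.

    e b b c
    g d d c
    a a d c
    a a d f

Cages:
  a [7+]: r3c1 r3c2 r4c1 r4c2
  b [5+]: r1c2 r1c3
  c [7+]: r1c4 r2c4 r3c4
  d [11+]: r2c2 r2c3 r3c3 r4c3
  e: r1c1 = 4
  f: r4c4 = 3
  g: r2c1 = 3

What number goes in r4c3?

4

E is a freebie, leaving r1c1 = 4.
Cage g is a single given cell, so r2c1 = 3.
F is a freebie, which forces r4c4 = 3.
Cage a has sum 7; hence r3c1 = 1.
The 4 cells of cage a must have sum 7; hence r3c2 = 3.
Cage a needs sum 7, which forces r4c1 = 2.
Cage a needs sum 7, which forces r4c2 = 1.
Row 4 now contains 1; hence r4c3 = 4.
Column 2 now contains 3, leaving r1c2 = 2.
Cage b's pair has sum 5, so r1c3 = 3.
Row 1 now contains 2, which forces r1c4 = 1.
Cage d needs sum 11; hence r2c2 = 4.
Cage d has sum 11, so r2c3 = 1.
4 is placed in row 2, which forces r2c4 = 2.
Column 3 already has 4, so r3c3 = 2.
Column 4 now contains 2; hence r3c4 = 4.
Completed grid: 4 2 3 1 / 3 4 1 2 / 1 3 2 4 / 2 1 4 3.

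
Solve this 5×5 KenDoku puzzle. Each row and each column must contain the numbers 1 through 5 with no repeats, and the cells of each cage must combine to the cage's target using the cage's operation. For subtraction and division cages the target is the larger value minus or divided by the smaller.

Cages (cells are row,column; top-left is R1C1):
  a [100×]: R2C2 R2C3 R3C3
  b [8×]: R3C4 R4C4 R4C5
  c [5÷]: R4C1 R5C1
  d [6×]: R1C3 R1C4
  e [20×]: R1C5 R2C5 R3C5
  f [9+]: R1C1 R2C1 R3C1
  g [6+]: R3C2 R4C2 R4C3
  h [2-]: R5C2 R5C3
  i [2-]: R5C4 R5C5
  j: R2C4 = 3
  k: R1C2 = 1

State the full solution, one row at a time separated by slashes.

K is a freebie; hence R1C2 = 1.
Cage a has product 100, so R2C2 = 5.
The 3 cells of cage a must have product 100; hence R2C3 = 4.
J is a freebie, so R2C4 = 3.
4 is placed in row 2, which forces R2C5 = 1.
Cage a needs product 100, leaving R3C3 = 5.
5 is placed in row 3, leaving R3C5 = 4.
4 is placed in column 5, so R4C5 = 2.
The 3 cells of cage f must have sum 9, so R1C1 = 4.
Cage d needs two cells with product 6, which forces R1C3 = 3.
3 is placed in column 4, leaving R1C4 = 2.
4 is placed in column 5, which forces R1C5 = 5.
Row 2 now contains 1; hence R2C1 = 2.
Cage f needs sum 9, so R3C1 = 3.
The 3 cells of cage g must have sum 6; hence R3C2 = 2.
Cage b has product 8, which forces R3C4 = 1.
Cage g needs sum 6, which forces R4C2 = 3.
The 3 cells of cage g must have sum 6, which forces R4C3 = 1.
The 3 cells of cage b must have product 8, so R4C4 = 4.
3 is placed in column 2, so R5C2 = 4.
1 is placed in column 3, which forces R5C3 = 2.
1 is placed in column 4, which forces R5C4 = 5.
Cage i's pair has difference 2, which forces R5C5 = 3.
1 is placed in row 4, so R4C1 = 5.
Row 5 now contains 5; hence R5C1 = 1.

4 1 3 2 5 / 2 5 4 3 1 / 3 2 5 1 4 / 5 3 1 4 2 / 1 4 2 5 3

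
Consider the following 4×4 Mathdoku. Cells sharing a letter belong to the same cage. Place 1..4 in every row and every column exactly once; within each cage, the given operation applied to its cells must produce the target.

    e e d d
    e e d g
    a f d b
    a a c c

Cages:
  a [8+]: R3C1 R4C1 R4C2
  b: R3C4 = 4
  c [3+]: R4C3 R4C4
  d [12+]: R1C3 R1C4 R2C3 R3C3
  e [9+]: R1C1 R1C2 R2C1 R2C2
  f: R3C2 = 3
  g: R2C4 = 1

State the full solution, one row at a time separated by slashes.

2 1 4 3 / 4 2 3 1 / 1 3 2 4 / 3 4 1 2

Cage g is given, so R2C4 = 1.
F is a freebie, so R3C2 = 3.
Cage b is given, so R3C4 = 4.
1 is placed in column 4, so R4C4 = 2.
The 4 cells of cage d must have sum 12, so R1C3 = 4.
4 is placed in column 4, which forces R1C4 = 3.
Cage d has sum 12; hence R2C3 = 3.
The 3 cells of cage a must have sum 8, so R3C1 = 1.
Cage d has sum 12, so R3C3 = 2.
Cage a has sum 8; hence R4C1 = 3.
The 3 cells of cage a must have sum 8, so R4C2 = 4.
2 is placed in row 4, so R4C3 = 1.
1 is placed in column 1, so R1C1 = 2.
Cage e needs sum 9, which forces R1C2 = 1.
Cage e has sum 9, so R2C1 = 4.
Column 2 already has 4, leaving R2C2 = 2.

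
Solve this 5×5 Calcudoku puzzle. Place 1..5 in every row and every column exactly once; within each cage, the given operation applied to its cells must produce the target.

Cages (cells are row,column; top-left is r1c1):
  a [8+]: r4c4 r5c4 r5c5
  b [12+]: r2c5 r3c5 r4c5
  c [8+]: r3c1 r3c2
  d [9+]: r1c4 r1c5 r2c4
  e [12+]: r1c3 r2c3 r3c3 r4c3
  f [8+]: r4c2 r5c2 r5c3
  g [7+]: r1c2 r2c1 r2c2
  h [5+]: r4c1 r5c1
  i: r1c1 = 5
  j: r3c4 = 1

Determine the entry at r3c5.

4

Cage i is a single given cell, leaving r1c1 = 5.
Column 1 already has 5, so r3c1 = 3.
Row 3 already has 3, so r3c2 = 5.
Cage j is a single given cell; hence r3c4 = 1.
Row 3 already has 5, so r3c5 = 4.
4 is placed in row 3, so r3c3 = 2.
In column 1, 2 can only go at r2c1, so r2c1 = 2.
Column 3 needs a 3, and only r5c3 is open for it.
In row 4, 2 can only go at r4c4, so r4c4 = 2.
In row 1, 3 can only go at r1c4, so r1c4 = 3.
In row 5, 5 can only go at r5c4, so r5c4 = 5.
Cage d needs sum 9, so r1c5 = 2.
5 is placed in column 4; hence r2c4 = 4.
Cage a has sum 8, so r5c5 = 1.
The 3 cells of cage g must have sum 7; hence r1c2 = 4.
Row 1 now contains 4, so r1c3 = 1.
The 3 cells of cage g must have sum 7, so r2c2 = 1.
Column 3 now contains 1, which forces r2c3 = 5.
Row 2 now contains 5, which forces r2c5 = 3.
Cage h needs two cells with sum 5, which forces r4c1 = 1.
Column 2 now contains 1, leaving r4c2 = 3.
5 is placed in column 3, which forces r4c3 = 4.
3 is placed in column 5, which forces r4c5 = 5.
Row 5 now contains 1, leaving r5c1 = 4.
4 is placed in column 2, leaving r5c2 = 2.
The full grid is 5 4 1 3 2 / 2 1 5 4 3 / 3 5 2 1 4 / 1 3 4 2 5 / 4 2 3 5 1.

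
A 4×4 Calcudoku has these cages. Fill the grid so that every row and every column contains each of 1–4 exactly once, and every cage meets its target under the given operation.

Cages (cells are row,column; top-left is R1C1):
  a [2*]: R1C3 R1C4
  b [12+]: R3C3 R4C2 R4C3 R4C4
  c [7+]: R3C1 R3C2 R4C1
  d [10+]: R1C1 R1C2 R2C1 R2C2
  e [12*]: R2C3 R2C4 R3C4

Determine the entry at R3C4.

1

The 3 cells of cage e must have product 12; hence R3C4 = 1.
Cage a needs two cells with product 2, leaving R1C3 = 1.
1 is placed in column 4, leaving R1C4 = 2.
The only place for 2 in column 3 is R4C3.
The 4 cells of cage b must have sum 12, which forces R3C3 = 3.
Row 4 now contains 2, which forces R4C1 = 1.
Column 1 now contains 1, which forces R2C1 = 2.
Cage d needs sum 10, so R2C2 = 1.
3 is placed in column 3, which forces R2C3 = 4.
The 3 cells of cage e must have product 12; hence R2C4 = 3.
Column 1 now contains 2; hence R3C1 = 4.
Row 3 now contains 4, so R3C2 = 2.
3 is placed in column 4, so R4C4 = 4.
Column 1 now contains 4, leaving R1C1 = 3.
Cage d needs sum 10, so R1C2 = 4.
Row 4 now contains 4, leaving R4C2 = 3.
Filled in: 3 4 1 2 / 2 1 4 3 / 4 2 3 1 / 1 3 2 4.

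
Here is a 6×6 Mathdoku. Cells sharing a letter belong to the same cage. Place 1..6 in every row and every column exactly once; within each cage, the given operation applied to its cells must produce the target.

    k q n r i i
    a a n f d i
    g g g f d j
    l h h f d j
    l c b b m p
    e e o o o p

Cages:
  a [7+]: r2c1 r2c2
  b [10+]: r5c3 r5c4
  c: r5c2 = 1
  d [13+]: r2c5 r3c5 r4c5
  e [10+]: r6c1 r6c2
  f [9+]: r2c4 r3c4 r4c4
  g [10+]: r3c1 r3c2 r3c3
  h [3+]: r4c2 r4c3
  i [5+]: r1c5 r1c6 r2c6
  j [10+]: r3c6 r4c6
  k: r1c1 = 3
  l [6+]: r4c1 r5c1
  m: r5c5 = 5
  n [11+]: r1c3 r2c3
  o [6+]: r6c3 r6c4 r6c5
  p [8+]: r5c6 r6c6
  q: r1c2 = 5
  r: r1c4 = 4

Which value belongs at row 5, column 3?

K is a freebie, which forces r1c1 = 3.
Q is a freebie, so r1c2 = 5.
Row 1 now contains 5, leaving r1c3 = 6.
R is a freebie; hence r1c4 = 4.
Row 1 now contains 3; hence r1c6 = 1.
Column 3 already has 6, which forces r2c3 = 5.
1 is placed in column 6; hence r2c6 = 2.
C is a freebie, so r5c2 = 1.
Column 3 already has 6, which forces r5c3 = 4.
Column 4 now contains 4; hence r5c4 = 6.
M is a freebie; hence r5c5 = 5.
Row 5 already has 5; hence r5c6 = 3.
1 is placed in row 1, leaving r1c5 = 2.
Cage l needs two cells with sum 6, so r4c1 = 4.
1 is placed in column 2; hence r4c2 = 2.
Cage h's pair has sum 3, leaving r4c3 = 1.
4 is placed in row 4, so r4c6 = 6.
Row 5 already has 5; hence r5c1 = 2.
Column 1 now contains 4; hence r6c1 = 6.
Row 6 now contains 6, leaving r6c2 = 4.
Cage p's pair has sum 8; hence r6c6 = 5.
Column 1 now contains 4; hence r2c1 = 1.
The two cells of cage a must have sum 7, which forces r2c2 = 6.
Row 2 now contains 1, so r2c4 = 3.
Row 2 already has 6, which forces r2c5 = 4.
Column 1 already has 1; hence r3c1 = 5.
6 is placed in column 2; hence r3c2 = 3.
Row 3 now contains 3, which forces r3c3 = 2.
5 is placed in row 3, leaving r3c4 = 1.
4 is placed in column 5; hence r3c5 = 6.
Column 6 now contains 6, leaving r3c6 = 4.
Column 4 already has 3; hence r4c4 = 5.
Row 4 now contains 6, which forces r4c5 = 3.
2 is placed in column 3; hence r6c3 = 3.
Column 4 now contains 1, so r6c4 = 2.
3 is placed in column 5; hence r6c5 = 1.
Filled in: 3 5 6 4 2 1 / 1 6 5 3 4 2 / 5 3 2 1 6 4 / 4 2 1 5 3 6 / 2 1 4 6 5 3 / 6 4 3 2 1 5.

4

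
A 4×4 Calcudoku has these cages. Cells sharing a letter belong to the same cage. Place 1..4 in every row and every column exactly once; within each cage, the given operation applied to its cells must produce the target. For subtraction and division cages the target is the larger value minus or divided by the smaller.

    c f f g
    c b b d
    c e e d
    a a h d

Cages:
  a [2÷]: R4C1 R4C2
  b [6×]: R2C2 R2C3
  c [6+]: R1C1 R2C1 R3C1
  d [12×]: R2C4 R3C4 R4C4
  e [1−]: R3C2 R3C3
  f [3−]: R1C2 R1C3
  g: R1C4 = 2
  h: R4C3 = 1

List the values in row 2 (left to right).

1 3 2 4

Cage g is given; hence R1C4 = 2.
Cage h is a single given cell; hence R4C3 = 1.
Cage f's pair has difference 3; hence R1C2 = 1.
Column 3 now contains 1; hence R1C3 = 4.
Row 1 already has 1; hence R1C1 = 3.
Row 2 needs a 4, and only R2C4 is open for it.
The 3 cells of cage d must have product 12, so R3C4 = 1.
4 is placed in column 4, leaving R4C4 = 3.
Cage c needs sum 6, which forces R2C1 = 1.
Row 3 now contains 1, so R3C1 = 2.
2 is placed in row 3, leaving R3C3 = 3.
Column 1 already has 2; hence R4C1 = 4.
4 is placed in row 4, leaving R4C2 = 2.
Column 2 now contains 2, which forces R2C2 = 3.
3 is placed in column 3; hence R2C3 = 2.
Row 3 now contains 3; hence R3C2 = 4.
Completed grid: 3 1 4 2 / 1 3 2 4 / 2 4 3 1 / 4 2 1 3.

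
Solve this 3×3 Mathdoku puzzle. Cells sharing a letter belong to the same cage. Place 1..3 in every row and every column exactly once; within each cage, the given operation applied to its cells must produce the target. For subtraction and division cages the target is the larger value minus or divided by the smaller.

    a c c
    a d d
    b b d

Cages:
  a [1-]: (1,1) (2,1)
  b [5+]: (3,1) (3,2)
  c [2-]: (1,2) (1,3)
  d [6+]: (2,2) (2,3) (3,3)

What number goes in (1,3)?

3

Row 1 needs a 2, and only (1,1) is open for it.
Column 1 now contains 2, leaving (3,1) = 3.
The two cells of cage b must have sum 5; hence (3,2) = 2.
Row 3 already has 2, leaving (3,3) = 1.
Cage c's pair has difference 2, which forces (1,2) = 1.
1 is placed in column 3, which forces (1,3) = 3.
Column 1 already has 3; hence (2,1) = 1.
Cage d has sum 6, leaving (2,2) = 3.
Cage d needs sum 6, so (2,3) = 2.
The full grid is 2 1 3 / 1 3 2 / 3 2 1.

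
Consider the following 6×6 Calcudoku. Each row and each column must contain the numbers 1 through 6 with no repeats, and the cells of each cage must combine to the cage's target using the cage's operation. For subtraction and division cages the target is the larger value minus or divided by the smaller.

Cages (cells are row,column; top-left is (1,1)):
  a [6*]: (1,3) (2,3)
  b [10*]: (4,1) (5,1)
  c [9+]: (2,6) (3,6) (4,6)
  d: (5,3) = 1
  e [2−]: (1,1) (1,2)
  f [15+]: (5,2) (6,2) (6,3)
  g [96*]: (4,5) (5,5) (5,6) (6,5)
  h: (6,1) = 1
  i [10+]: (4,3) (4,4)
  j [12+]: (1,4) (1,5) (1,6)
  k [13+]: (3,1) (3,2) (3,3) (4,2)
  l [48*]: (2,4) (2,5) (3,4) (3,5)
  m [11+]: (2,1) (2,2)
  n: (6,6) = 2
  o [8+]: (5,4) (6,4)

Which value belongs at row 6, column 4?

D is a freebie, so (5,3) = 1.
H is a freebie, so (6,1) = 1.
Cage n is a single given cell; hence (6,6) = 2.
2 is placed in column 6, leaving (5,6) = 4.
The only place for 5 in column 5 is (1,5).
The only place for 6 in column 6 is (1,6).
The 3 cells of cage j must have sum 12, leaving (1,4) = 1.
In row 1, 3 can only go at (1,3), so (1,3) = 3.
Column 3 now contains 3, so (2,3) = 2.
In column 1, 3 can only go at (3,1), so (3,1) = 3.
In column 1, 4 can only go at (1,1), so (1,1) = 4.
4 is placed in row 1; hence (1,2) = 2.
In column 1, 6 can only go at (2,1), so (2,1) = 6.
6 is placed in row 2, which forces (2,2) = 5.
5 is placed in column 2, which forces (5,2) = 6.
In column 3, 4 can only go at (4,3), so (4,3) = 4.
4 is placed in row 4, leaving (4,4) = 6.
Cage g has product 96; hence (6,5) = 4.
Cage l needs product 48, which forces (2,4) = 4.
4 is placed in column 5, which forces (2,5) = 1.
Row 2 now contains 1; hence (2,6) = 3.
Cage l has product 48, leaving (3,4) = 2.
Cage l needs product 48, so (3,5) = 6.
4 is placed in row 6, leaving (6,2) = 3.
The 3 cells of cage f must have sum 15; hence (6,3) = 6.
3 is placed in row 6; hence (6,4) = 5.
The 4 cells of cage k must have sum 13, which forces (3,2) = 4.
Row 3 now contains 6, which forces (3,3) = 5.
5 is placed in row 3, so (3,6) = 1.
Column 2 already has 3; hence (4,2) = 1.
Column 6 already has 1, so (4,6) = 5.
Column 4 already has 5; hence (5,4) = 3.
Row 5 now contains 3, so (5,5) = 2.
Row 4 now contains 5; hence (4,1) = 2.
Column 5 already has 2, leaving (4,5) = 3.
2 is placed in row 5, which forces (5,1) = 5.
Completed grid: 4 2 3 1 5 6 / 6 5 2 4 1 3 / 3 4 5 2 6 1 / 2 1 4 6 3 5 / 5 6 1 3 2 4 / 1 3 6 5 4 2.

5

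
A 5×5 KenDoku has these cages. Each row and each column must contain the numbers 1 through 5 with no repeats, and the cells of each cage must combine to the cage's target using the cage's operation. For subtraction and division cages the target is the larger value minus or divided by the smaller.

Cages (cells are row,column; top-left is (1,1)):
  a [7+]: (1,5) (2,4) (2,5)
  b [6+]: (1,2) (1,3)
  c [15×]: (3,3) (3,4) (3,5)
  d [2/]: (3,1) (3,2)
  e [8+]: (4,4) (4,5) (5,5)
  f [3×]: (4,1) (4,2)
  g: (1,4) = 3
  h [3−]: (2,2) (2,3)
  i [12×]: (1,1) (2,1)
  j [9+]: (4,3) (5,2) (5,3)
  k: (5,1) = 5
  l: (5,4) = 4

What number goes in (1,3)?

Cage g is a single given cell, so (1,4) = 3.
Cage k is given, so (5,1) = 5.
Cage l is given, so (5,4) = 4.
3 is placed in row 1, which forces (1,1) = 4.
The two cells of cage i must have product 12, so (2,1) = 3.
Column 1 now contains 3, which forces (4,1) = 1.
Row 4 already has 1, which forces (4,2) = 3.
1 is placed in column 1, so (3,1) = 2.
Cage j needs sum 9; hence (5,3) = 3.
Cage c needs product 15, so (3,5) = 3.
The only place for 2 in row 1 is (1,5).
Cage a has sum 7, so (2,4) = 1.
Cage a has sum 7; hence (2,5) = 4.
Column 4 now contains 1; hence (3,4) = 5.
Cage e needs sum 8, so (4,4) = 2.
Cage e has sum 8, so (4,5) = 5.
2 is placed in column 5, leaving (5,5) = 1.
Row 3 already has 5, leaving (3,3) = 1.
5 is placed in row 4; hence (4,3) = 4.
Row 5 already has 1, so (5,2) = 2.
The two cells of cage b must have sum 6, which forces (1,2) = 1.
Column 3 already has 1, leaving (1,3) = 5.
Column 2 already has 2, leaving (2,2) = 5.
Cage h's pair has difference 3, which forces (2,3) = 2.
1 is placed in row 3, leaving (3,2) = 4.
Filled in: 4 1 5 3 2 / 3 5 2 1 4 / 2 4 1 5 3 / 1 3 4 2 5 / 5 2 3 4 1.

5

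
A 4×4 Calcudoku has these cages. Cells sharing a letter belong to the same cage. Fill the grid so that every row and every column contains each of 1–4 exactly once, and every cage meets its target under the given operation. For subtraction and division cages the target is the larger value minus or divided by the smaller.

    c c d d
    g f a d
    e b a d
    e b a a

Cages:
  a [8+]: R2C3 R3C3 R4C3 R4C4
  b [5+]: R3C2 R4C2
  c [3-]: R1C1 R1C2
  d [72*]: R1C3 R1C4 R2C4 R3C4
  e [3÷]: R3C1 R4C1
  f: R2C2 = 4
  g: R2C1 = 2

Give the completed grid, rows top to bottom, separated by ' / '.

Cage d has product 72, which forces R1C3 = 3.
Cage g is given; hence R2C1 = 2.
Cage f is given, which forces R2C2 = 4.
4 is placed in row 2, which forces R2C3 = 1.
4 is placed in row 2, leaving R2C4 = 3.
Cage c's pair has difference 3, leaving R1C1 = 4.
Column 2 already has 4, leaving R1C2 = 1.
Row 1 already has 4, so R1C4 = 2.
Column 4 already has 2, which forces R3C4 = 4.
The 4 cells of cage a must have sum 8, which forces R4C4 = 1.
Cage e's pair has quotient 3; hence R3C1 = 1.
Row 3 already has 4, leaving R3C3 = 2.
1 is placed in row 4, so R4C1 = 3.
Row 4 already has 3, which forces R4C2 = 2.
The 4 cells of cage a must have sum 8, leaving R4C3 = 4.
2 is placed in row 3, so R3C2 = 3.

4 1 3 2 / 2 4 1 3 / 1 3 2 4 / 3 2 4 1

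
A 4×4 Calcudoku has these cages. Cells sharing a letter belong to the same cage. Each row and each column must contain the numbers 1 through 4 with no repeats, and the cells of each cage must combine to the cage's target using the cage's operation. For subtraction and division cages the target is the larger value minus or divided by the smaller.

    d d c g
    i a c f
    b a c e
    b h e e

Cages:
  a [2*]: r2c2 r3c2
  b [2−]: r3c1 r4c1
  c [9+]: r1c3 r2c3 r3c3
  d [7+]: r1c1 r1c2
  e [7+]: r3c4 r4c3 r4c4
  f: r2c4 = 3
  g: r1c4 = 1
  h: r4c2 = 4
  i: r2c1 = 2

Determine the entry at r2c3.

Cage g is a single given cell, so r1c4 = 1.
I is a freebie, which forces r2c1 = 2.
Row 2 already has 2, so r2c2 = 1.
F is a freebie, which forces r2c4 = 3.
Column 2 now contains 1, so r3c2 = 2.
Row 3 now contains 2, leaving r3c4 = 4.
Cage h is given, leaving r4c2 = 4.
Column 4 already has 4, leaving r4c4 = 2.
Cage d's pair has sum 7; hence r1c1 = 4.
Column 2 already has 4, leaving r1c2 = 3.
Cage c needs sum 9, so r1c3 = 2.
Row 2 already has 3, so r2c3 = 4.
4 is placed in row 3, so r3c3 = 3.
Cage e has sum 7, which forces r4c3 = 1.
Row 3 already has 3, which forces r3c1 = 1.
Row 4 now contains 1, leaving r4c1 = 3.
Completed grid: 4 3 2 1 / 2 1 4 3 / 1 2 3 4 / 3 4 1 2.

4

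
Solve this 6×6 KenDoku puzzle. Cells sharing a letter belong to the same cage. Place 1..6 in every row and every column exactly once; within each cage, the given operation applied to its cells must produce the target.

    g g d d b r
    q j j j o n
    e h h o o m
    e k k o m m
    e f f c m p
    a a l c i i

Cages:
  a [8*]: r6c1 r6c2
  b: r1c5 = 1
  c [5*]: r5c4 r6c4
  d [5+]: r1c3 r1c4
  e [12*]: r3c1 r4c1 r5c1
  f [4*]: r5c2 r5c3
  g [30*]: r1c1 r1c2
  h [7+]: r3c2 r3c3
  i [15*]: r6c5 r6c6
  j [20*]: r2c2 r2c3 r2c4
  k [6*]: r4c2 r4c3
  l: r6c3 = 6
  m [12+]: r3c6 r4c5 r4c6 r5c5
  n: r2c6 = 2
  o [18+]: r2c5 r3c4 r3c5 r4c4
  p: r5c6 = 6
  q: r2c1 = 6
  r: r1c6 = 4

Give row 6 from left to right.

Cage b is given; hence r1c5 = 1.
Cage r is given, which forces r1c6 = 4.
Cage q is a single given cell, so r2c1 = 6.
N is a freebie; hence r2c6 = 2.
P is a freebie, leaving r5c6 = 6.
L is a freebie, so r6c3 = 6.
Column 1 now contains 6, so r1c1 = 5.
The two cells of cage g must have product 30, which forces r1c2 = 6.
Row 2 needs a 3, and only r2c5 is open for it.
Column 5 now contains 3, so r6c5 = 5.
Cage i needs two cells with product 15, so r6c6 = 3.
The two cells of cage c must have product 5, which forces r5c4 = 5.
5 is placed in row 6, leaving r6c4 = 1.
Column 4 already has 1; hence r2c4 = 4.
Cage o has sum 18, so r3c4 = 3.
Cage o has sum 18, so r3c5 = 6.
Cage o needs sum 18; hence r4c4 = 6.
Cage d needs two cells with sum 5, leaving r1c3 = 3.
Column 4 already has 3, leaving r1c4 = 2.
Column 3 already has 3, so r4c3 = 2.
2 is placed in row 4, leaving r4c5 = 4.
Column 5 now contains 4, so r5c5 = 2.
The two cells of cage h must have sum 7, which forces r3c2 = 2.
Column 3 now contains 2; hence r3c3 = 5.
5 is placed in row 3, so r3c6 = 1.
2 is placed in row 4, so r4c2 = 3.
1 is placed in column 6, which forces r4c6 = 5.
Column 2 already has 2, leaving r6c2 = 4.
The 3 cells of cage j must have product 20, leaving r2c2 = 5.
Column 3 already has 5, leaving r2c3 = 1.
1 is placed in row 3; hence r3c1 = 4.
Row 4 already has 3, which forces r4c1 = 1.
Cage e has product 12, so r5c1 = 3.
Column 2 already has 4, which forces r5c2 = 1.
The two cells of cage f must have product 4, so r5c3 = 4.
4 is placed in row 6; hence r6c1 = 2.
Filled in: 5 6 3 2 1 4 / 6 5 1 4 3 2 / 4 2 5 3 6 1 / 1 3 2 6 4 5 / 3 1 4 5 2 6 / 2 4 6 1 5 3.

2 4 6 1 5 3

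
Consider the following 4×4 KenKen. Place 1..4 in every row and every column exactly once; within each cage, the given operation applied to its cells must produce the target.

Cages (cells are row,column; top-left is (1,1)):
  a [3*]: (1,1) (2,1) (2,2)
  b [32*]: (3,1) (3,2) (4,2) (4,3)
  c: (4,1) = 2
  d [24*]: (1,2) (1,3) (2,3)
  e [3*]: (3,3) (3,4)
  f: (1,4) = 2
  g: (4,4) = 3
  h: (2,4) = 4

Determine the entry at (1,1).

1

Cage a needs product 3, which forces (1,1) = 1.
Cage f is a single given cell; hence (1,4) = 2.
Cage a needs product 3; hence (2,1) = 3.
The 3 cells of cage a must have product 3, which forces (2,2) = 1.
H is a freebie; hence (2,4) = 4.
Cage c is a single given cell; hence (4,1) = 2.
Row 4 now contains 2, which forces (4,2) = 4.
Row 4 already has 4, so (4,3) = 1.
Cage g is given, so (4,4) = 3.
Column 2 already has 4, so (1,2) = 3.
Cage d needs product 24, which forces (1,3) = 4.
Row 2 already has 4, which forces (2,3) = 2.
Column 1 already has 2, which forces (3,1) = 4.
Column 2 already has 4, leaving (3,2) = 2.
Column 3 now contains 1; hence (3,3) = 3.
Column 4 now contains 3, which forces (3,4) = 1.
Completed grid: 1 3 4 2 / 3 1 2 4 / 4 2 3 1 / 2 4 1 3.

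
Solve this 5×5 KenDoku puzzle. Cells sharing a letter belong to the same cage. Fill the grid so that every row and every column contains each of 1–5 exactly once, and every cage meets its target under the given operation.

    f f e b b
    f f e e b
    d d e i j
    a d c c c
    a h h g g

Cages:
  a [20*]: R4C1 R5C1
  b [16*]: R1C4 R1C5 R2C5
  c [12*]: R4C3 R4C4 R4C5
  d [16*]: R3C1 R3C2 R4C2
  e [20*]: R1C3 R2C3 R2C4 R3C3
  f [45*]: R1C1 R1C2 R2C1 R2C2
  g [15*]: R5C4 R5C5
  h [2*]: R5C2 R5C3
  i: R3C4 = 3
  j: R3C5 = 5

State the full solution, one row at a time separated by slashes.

1 3 5 2 4 / 3 5 4 1 2 / 2 4 1 3 5 / 5 2 3 4 1 / 4 1 2 5 3

Cage i is a single given cell, which forces R3C4 = 3.
Cage j is a single given cell, so R3C5 = 5.
Column 4 already has 3, which forces R5C4 = 5.
Column 5 already has 5, so R5C5 = 3.
Cage a needs two cells with product 20, which forces R4C1 = 5.
Cage c has product 12, leaving R4C3 = 3.
Row 5 now contains 5; hence R5C1 = 4.
4 is placed in column 1; hence R3C1 = 2.
The 3 cells of cage d must have product 16, which forces R3C2 = 4.
4 is placed in row 3, which forces R3C3 = 1.
The 3 cells of cage d must have product 16; hence R4C2 = 2.
2 is placed in column 2; hence R5C2 = 1.
Column 3 now contains 1; hence R5C3 = 2.
Cage e needs product 20, leaving R2C4 = 1.
Column 4 already has 1; hence R4C4 = 4.
4 is placed in row 4, leaving R4C5 = 1.
The 4 cells of cage f must have product 45; hence R1C1 = 1.
Cage f needs product 45, leaving R1C2 = 3.
Column 4 now contains 4, which forces R1C4 = 2.
1 is placed in column 5; hence R1C5 = 4.
Row 2 already has 1; hence R2C1 = 3.
The 4 cells of cage f must have product 45, so R2C2 = 5.
5 is placed in row 2, which forces R2C3 = 4.
Cage b needs product 16, so R2C5 = 2.
Row 1 already has 4, which forces R1C3 = 5.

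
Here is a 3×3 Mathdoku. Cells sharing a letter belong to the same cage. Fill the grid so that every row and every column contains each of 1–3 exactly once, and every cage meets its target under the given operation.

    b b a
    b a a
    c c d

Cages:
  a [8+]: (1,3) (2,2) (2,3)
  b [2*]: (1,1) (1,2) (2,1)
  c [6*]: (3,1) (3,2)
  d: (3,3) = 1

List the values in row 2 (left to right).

1 3 2

The 3 cells of cage b must have product 2, leaving (1,1) = 2.
Cage b needs product 2, leaving (1,2) = 1.
Cage a has sum 8, which forces (1,3) = 3.
The 3 cells of cage b must have product 2, which forces (2,1) = 1.
Cage a needs sum 8, leaving (2,2) = 3.
Cage a needs sum 8; hence (2,3) = 2.
Column 1 now contains 2; hence (3,1) = 3.
3 is placed in column 2, so (3,2) = 2.
Cage d is a single given cell; hence (3,3) = 1.
Filled in: 2 1 3 / 1 3 2 / 3 2 1.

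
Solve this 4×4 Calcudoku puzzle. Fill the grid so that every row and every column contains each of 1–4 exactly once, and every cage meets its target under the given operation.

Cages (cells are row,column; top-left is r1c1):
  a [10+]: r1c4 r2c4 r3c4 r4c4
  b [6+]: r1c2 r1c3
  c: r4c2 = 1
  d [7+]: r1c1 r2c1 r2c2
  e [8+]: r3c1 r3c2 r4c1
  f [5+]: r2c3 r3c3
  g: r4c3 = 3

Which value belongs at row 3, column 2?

C is a freebie, leaving r4c2 = 1.
G is a freebie; hence r4c3 = 3.
Column 3 needs a 2, and only r1c3 is open for it.
Row 1 now contains 2, which forces r1c2 = 4.
The only place for 2 in column 1 is r4c1.
Cage e needs sum 8, which forces r3c1 = 4.
Cage e has sum 8, so r3c2 = 2.
4 is placed in row 3; hence r3c3 = 1.
Row 3 now contains 1, which forces r3c4 = 3.
Row 4 now contains 2, so r4c4 = 4.
Cage d needs sum 7, which forces r1c1 = 3.
3 is placed in column 4, which forces r1c4 = 1.
Column 1 already has 4, leaving r2c1 = 1.
2 is placed in column 2, leaving r2c2 = 3.
Column 3 already has 1, which forces r2c3 = 4.
The 4 cells of cage a must have sum 10, leaving r2c4 = 2.
The full grid is 3 4 2 1 / 1 3 4 2 / 4 2 1 3 / 2 1 3 4.

2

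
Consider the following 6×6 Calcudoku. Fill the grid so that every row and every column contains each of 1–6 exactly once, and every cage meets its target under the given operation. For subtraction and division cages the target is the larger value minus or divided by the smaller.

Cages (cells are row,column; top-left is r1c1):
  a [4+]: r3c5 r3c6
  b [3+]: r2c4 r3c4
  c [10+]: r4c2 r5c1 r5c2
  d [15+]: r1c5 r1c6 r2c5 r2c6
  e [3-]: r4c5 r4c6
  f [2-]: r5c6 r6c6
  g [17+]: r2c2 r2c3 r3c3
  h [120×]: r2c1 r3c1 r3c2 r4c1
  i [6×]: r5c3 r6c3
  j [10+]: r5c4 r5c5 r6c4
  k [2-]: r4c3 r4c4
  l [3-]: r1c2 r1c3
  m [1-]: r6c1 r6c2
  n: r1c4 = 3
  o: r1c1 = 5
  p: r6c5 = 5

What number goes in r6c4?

O is a freebie, leaving r1c1 = 5.
Cage n is given, so r1c4 = 3.
Cage g has sum 17, so r2c2 = 6.
The 3 cells of cage g must have sum 17, leaving r2c3 = 5.
Cage g needs sum 17, so r3c3 = 6.
P is a freebie, so r6c5 = 5.
The 4 cells of cage h must have product 120, so r3c2 = 5.
In row 3, 4 can only go at r3c1, so r3c1 = 4.
Row 3 needs a 2, and only r3c4 is open for it.
2 is placed in column 4, so r2c4 = 1.
Cage j needs sum 10, leaving r5c4 = 5.
Cage j needs sum 10, so r5c5 = 1.
The 3 cells of cage j must have sum 10; hence r6c4 = 4.
1 is placed in column 5; hence r3c5 = 3.
The two cells of cage a must have sum 4; hence r3c6 = 1.
Cage k needs two cells with difference 2; hence r4c3 = 4.
4 is placed in column 4, which forces r4c4 = 6.
Row 4 already has 6; hence r4c5 = 2.
The two cells of cage l must have difference 3; hence r1c2 = 4.
Column 3 already has 4, leaving r1c3 = 1.
Cage d needs sum 15, leaving r1c5 = 6.
The 4 cells of cage d must have sum 15, leaving r1c6 = 2.
The 4 cells of cage h must have product 120, so r2c1 = 2.
2 is placed in column 5, leaving r2c5 = 4.
The 4 cells of cage d must have sum 15, so r2c6 = 3.
Row 4 now contains 2, so r4c1 = 3.
Row 4 now contains 3, leaving r4c2 = 1.
Cage e's pair has difference 3; hence r4c6 = 5.
Column 1 now contains 3, which forces r5c1 = 6.
Column 2 now contains 4, so r5c2 = 3.
Row 5 already has 3, so r5c3 = 2.
Cage f needs two cells with difference 2, which forces r5c6 = 4.
Column 1 now contains 3; hence r6c1 = 1.
Column 2 now contains 3, which forces r6c2 = 2.
Column 3 already has 2, so r6c3 = 3.
Column 6 now contains 2, which forces r6c6 = 6.
Filled in: 5 4 1 3 6 2 / 2 6 5 1 4 3 / 4 5 6 2 3 1 / 3 1 4 6 2 5 / 6 3 2 5 1 4 / 1 2 3 4 5 6.

4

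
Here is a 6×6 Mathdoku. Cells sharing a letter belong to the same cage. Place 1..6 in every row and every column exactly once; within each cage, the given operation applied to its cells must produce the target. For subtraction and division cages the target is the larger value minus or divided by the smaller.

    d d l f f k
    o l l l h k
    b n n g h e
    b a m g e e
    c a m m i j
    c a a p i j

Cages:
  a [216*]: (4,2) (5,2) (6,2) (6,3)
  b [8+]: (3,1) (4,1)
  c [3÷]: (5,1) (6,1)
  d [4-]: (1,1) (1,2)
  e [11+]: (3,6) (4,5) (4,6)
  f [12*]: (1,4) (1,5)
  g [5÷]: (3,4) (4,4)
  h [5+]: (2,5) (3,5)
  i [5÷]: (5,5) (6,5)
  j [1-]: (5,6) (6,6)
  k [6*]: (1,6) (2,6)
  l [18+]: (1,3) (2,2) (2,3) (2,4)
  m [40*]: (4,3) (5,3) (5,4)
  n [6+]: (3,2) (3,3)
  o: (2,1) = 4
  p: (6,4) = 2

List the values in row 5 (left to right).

O is a freebie, which forces (2,1) = 4.
Cage p is a single given cell; hence (6,4) = 2.
In column 5, 6 can only go at (4,5), so (4,5) = 6.
Row 3 needs a 6, and only (3,1) is open for it.
The two cells of cage b must have sum 8, which forces (4,1) = 2.
Cage m needs product 40, leaving (5,3) = 2.
Cage a has product 216, so (6,3) = 3.
The two cells of cage c must have quotient 3, so (5,1) = 3.
3 is placed in row 6, which forces (6,1) = 1.
Row 6 already has 1; hence (6,5) = 5.
Column 1 now contains 1, which forces (1,1) = 5.
Cage d needs two cells with difference 4, so (1,2) = 1.
The 4 cells of cage a must have product 216; hence (4,2) = 3.
Column 5 now contains 5, which forces (5,5) = 1.
Cage j needs two cells with difference 1; hence (5,6) = 5.
Cage m needs product 40, which forces (4,3) = 5.
Row 4 now contains 5, so (4,4) = 1.
Row 4 now contains 1, so (4,6) = 4.
5 is placed in row 5, which forces (5,4) = 4.
Column 6 now contains 4, which forces (6,6) = 6.
Column 4 already has 1; hence (3,4) = 5.
Column 6 now contains 4, leaving (3,6) = 1.
Row 5 now contains 4, so (5,2) = 6.
Row 6 already has 6, leaving (6,2) = 4.
6 is placed in column 2, so (2,2) = 5.
5 is placed in row 3, so (3,2) = 2.
1 is placed in row 3, leaving (3,3) = 4.
Row 3 already has 2, which forces (3,5) = 3.
Column 3 now contains 4; hence (1,3) = 6.
Row 1 already has 6; hence (1,4) = 3.
Row 1 already has 3; hence (1,6) = 2.
Cage l needs sum 18; hence (2,3) = 1.
Cage l needs sum 18, which forces (2,4) = 6.
3 is placed in column 5, which forces (2,5) = 2.
Column 6 now contains 2, which forces (2,6) = 3.
Row 1 already has 2, which forces (1,5) = 4.
The full grid is 5 1 6 3 4 2 / 4 5 1 6 2 3 / 6 2 4 5 3 1 / 2 3 5 1 6 4 / 3 6 2 4 1 5 / 1 4 3 2 5 6.

3 6 2 4 1 5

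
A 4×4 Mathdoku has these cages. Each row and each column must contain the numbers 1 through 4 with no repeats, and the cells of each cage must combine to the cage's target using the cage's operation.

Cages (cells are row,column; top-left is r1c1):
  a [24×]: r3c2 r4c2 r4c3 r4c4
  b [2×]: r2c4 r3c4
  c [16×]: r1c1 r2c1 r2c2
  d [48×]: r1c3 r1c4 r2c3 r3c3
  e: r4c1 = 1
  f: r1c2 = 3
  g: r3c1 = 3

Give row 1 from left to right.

F is a freebie; hence r1c2 = 3.
Cage g is a single given cell, leaving r3c1 = 3.
E is a freebie; hence r4c1 = 1.
Cage c needs product 16, which forces r1c1 = 2.
2 is placed in row 1, leaving r1c4 = 4.
Column 1 now contains 1, which forces r2c1 = 4.
Cage c has product 16, which forces r2c2 = 2.
The 4 cells of cage d must have product 48, so r2c3 = 3.
Row 2 now contains 2, which forces r2c4 = 1.
The 4 cells of cage a must have product 24, which forces r3c2 = 1.
Column 4 already has 1, leaving r3c4 = 2.
Column 2 now contains 2, leaving r4c2 = 4.
Row 4 now contains 4, which forces r4c3 = 2.
Column 4 now contains 2, leaving r4c4 = 3.
Row 1 now contains 4; hence r1c3 = 1.
Row 3 now contains 2, so r3c3 = 4.
Completed grid: 2 3 1 4 / 4 2 3 1 / 3 1 4 2 / 1 4 2 3.

2 3 1 4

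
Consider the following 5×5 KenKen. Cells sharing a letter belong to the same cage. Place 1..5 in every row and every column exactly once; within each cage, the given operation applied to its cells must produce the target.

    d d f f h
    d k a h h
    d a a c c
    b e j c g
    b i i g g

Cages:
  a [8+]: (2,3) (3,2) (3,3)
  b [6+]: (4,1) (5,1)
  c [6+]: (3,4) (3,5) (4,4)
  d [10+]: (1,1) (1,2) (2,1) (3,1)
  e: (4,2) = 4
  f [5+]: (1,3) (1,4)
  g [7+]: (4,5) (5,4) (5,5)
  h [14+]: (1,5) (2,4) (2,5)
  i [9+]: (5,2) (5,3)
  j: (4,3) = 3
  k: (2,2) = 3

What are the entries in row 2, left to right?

2 3 1 5 4

Cage h has sum 14; hence (1,5) = 5.
Cage k is a single given cell, leaving (2,2) = 3.
The 3 cells of cage h must have sum 14; hence (2,4) = 5.
Cage h needs sum 14; hence (2,5) = 4.
Cage e is a single given cell, which forces (4,2) = 4.
Cage j is given, leaving (4,3) = 3.
4 is placed in column 2, leaving (5,2) = 5.
Row 5 now contains 5, so (5,3) = 4.
Cage a has sum 8, leaving (3,3) = 5.
Cage b's pair has sum 6, so (4,1) = 5.
The 3 cells of cage g must have sum 7; hence (4,5) = 2.
The two cells of cage b must have sum 6, leaving (5,1) = 1.
The 3 cells of cage g must have sum 7, which forces (5,4) = 2.
Cage g needs sum 7, which forces (5,5) = 3.
Cage d needs sum 10, leaving (1,2) = 1.
Row 1 now contains 1, which forces (1,3) = 2.
Column 1 already has 1; hence (2,1) = 2.
Column 3 now contains 2, so (2,3) = 1.
Column 2 already has 1, so (3,2) = 2.
The 3 cells of cage c must have sum 6, so (3,4) = 4.
Column 5 already has 3; hence (3,5) = 1.
Row 4 now contains 2, so (4,4) = 1.
Cage d has sum 10, so (1,1) = 4.
Column 4 now contains 4, leaving (1,4) = 3.
4 is placed in row 3, so (3,1) = 3.
The full grid is 4 1 2 3 5 / 2 3 1 5 4 / 3 2 5 4 1 / 5 4 3 1 2 / 1 5 4 2 3.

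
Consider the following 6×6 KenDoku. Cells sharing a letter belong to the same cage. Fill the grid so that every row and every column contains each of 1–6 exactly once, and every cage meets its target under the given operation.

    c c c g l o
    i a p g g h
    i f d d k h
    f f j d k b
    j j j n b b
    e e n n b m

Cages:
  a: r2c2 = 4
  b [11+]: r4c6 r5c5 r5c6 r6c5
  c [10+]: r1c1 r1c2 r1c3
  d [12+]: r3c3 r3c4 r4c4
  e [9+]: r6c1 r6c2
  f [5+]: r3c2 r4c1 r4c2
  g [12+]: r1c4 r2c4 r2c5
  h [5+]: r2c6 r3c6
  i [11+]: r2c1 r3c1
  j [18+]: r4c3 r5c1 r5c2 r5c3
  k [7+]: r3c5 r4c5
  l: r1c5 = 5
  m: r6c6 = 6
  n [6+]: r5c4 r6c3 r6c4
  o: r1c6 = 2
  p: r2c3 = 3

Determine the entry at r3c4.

Cage l is given; hence r1c5 = 5.
O is a freebie, leaving r1c6 = 2.
A is a freebie, which forces r2c2 = 4.
Cage p is given, so r2c3 = 3.
Row 2 now contains 3, which forces r2c6 = 1.
M is a freebie, leaving r6c6 = 6.
The two cells of cage h must have sum 5, so r3c6 = 4.
Cage e needs two cells with sum 9; hence r6c1 = 4.
Cage e's pair has sum 9; hence r6c2 = 5.
Row 1 needs a 4, and only r1c4 is open for it.
In row 2, 5 can only go at r2c1, so r2c1 = 5.
Column 1 now contains 5; hence r3c1 = 6.
The 4 cells of cage j must have sum 18, leaving r5c2 = 6.
Cage c needs sum 10; hence r1c3 = 6.
Cage j has sum 18, so r5c1 = 3.
3 is placed in row 5, so r5c6 = 5.
Column 1 now contains 3; hence r1c1 = 1.
Cage c needs sum 10, which forces r1c2 = 3.
1 is placed in column 1, leaving r4c1 = 2.
Column 2 now contains 3, so r4c2 = 1.
The 4 cells of cage j must have sum 18; hence r4c3 = 5.
Row 4 already has 5; hence r4c4 = 6.
6 is placed in row 4, which forces r4c5 = 4.
5 is placed in column 6, leaving r4c6 = 3.
Row 5 already has 5, which forces r5c3 = 4.
The 3 cells of cage n must have sum 6, which forces r6c4 = 3.
6 is placed in column 4, so r2c4 = 2.
Cage g has sum 12, so r2c5 = 6.
Column 2 already has 1, which forces r3c2 = 2.
Column 3 now contains 5; hence r3c3 = 1.
The 3 cells of cage d must have sum 12; hence r3c4 = 5.
Cage k's pair has sum 7, which forces r3c5 = 3.
Column 4 already has 2, so r5c4 = 1.
Row 5 already has 1, leaving r5c5 = 2.
1 is placed in column 3; hence r6c3 = 2.
Column 5 now contains 2, so r6c5 = 1.
The full grid is 1 3 6 4 5 2 / 5 4 3 2 6 1 / 6 2 1 5 3 4 / 2 1 5 6 4 3 / 3 6 4 1 2 5 / 4 5 2 3 1 6.

5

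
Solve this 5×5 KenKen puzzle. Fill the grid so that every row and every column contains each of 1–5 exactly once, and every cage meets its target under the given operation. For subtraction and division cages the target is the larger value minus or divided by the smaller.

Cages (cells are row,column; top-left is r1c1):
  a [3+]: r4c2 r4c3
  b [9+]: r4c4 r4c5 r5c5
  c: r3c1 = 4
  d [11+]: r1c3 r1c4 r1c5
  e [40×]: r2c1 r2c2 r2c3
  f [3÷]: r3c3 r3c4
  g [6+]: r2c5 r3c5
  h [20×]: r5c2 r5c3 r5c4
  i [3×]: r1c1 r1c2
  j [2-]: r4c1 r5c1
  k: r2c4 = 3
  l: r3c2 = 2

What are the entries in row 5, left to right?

3 4 1 5 2

Cage k is given; hence r2c4 = 3.
Cage c is a single given cell, which forces r3c1 = 4.
Cage l is a single given cell, so r3c2 = 2.
3 is placed in column 4, which forces r3c4 = 1.
Row 3 now contains 1, leaving r3c5 = 5.
2 is placed in column 2; hence r4c2 = 1.
1 is placed in row 4; hence r4c3 = 2.
The two cells of cage i must have product 3; hence r1c1 = 1.
1 is placed in column 2, which forces r1c2 = 3.
Cage e needs product 40, leaving r2c1 = 2.
Cage g needs two cells with sum 6, leaving r2c5 = 1.
Row 3 now contains 1, which forces r3c3 = 3.
Cage b needs sum 9; hence r4c5 = 3.
The 3 cells of cage h must have product 20, so r5c3 = 1.
Column 5 now contains 1, so r5c5 = 2.
The 3 cells of cage d must have sum 11, leaving r1c3 = 5.
Cage d needs sum 11, so r1c4 = 2.
Column 5 already has 2, leaving r1c5 = 4.
5 is placed in column 3, leaving r2c3 = 4.
3 is placed in row 4, leaving r4c1 = 5.
Cage b needs sum 9, which forces r4c4 = 4.
Cage j's pair has difference 2, which forces r5c1 = 3.
Column 4 now contains 4, so r5c4 = 5.
4 is placed in row 2, so r2c2 = 5.
Row 5 now contains 5, which forces r5c2 = 4.
The full grid is 1 3 5 2 4 / 2 5 4 3 1 / 4 2 3 1 5 / 5 1 2 4 3 / 3 4 1 5 2.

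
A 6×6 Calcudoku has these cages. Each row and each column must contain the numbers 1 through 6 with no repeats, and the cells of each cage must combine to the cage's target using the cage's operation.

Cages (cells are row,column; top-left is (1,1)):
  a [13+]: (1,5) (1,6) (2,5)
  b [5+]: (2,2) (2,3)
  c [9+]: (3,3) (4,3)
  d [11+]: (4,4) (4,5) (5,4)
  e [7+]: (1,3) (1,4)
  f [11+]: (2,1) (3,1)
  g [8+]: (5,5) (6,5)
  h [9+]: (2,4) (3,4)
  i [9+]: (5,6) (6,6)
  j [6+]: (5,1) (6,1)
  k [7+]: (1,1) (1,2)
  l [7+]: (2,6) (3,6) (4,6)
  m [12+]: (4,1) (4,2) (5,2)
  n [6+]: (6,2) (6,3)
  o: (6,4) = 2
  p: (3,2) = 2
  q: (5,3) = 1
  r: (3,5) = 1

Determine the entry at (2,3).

P is a freebie, so (3,2) = 2.
Cage r is a single given cell; hence (3,5) = 1.
Row 3 now contains 1, which forces (3,6) = 4.
Cage q is given; hence (5,3) = 1.
Cage o is given, so (6,4) = 2.
Cage n's pair has sum 6, leaving (6,2) = 1.
The two cells of cage n must have sum 6, which forces (6,3) = 5.
Column 2 already has 1, so (2,2) = 3.
The two cells of cage b must have sum 5, leaving (2,3) = 2.
2 is placed in row 2, which forces (2,6) = 1.
Column 6 now contains 1, which forces (4,6) = 2.
Cage j needs two cells with sum 6; hence (5,1) = 2.
Row 5 already has 2, which forces (5,5) = 5.
Row 6 already has 1, which forces (6,1) = 4.
The 3 cells of cage m must have sum 12, leaving (4,2) = 5.
Cage g's pair has sum 8; hence (6,5) = 3.
Row 6 now contains 3, so (6,6) = 6.
6 is placed in column 6; hence (5,6) = 3.
The 3 cells of cage a must have sum 13, leaving (1,5) = 2.
3 is placed in column 6, which forces (1,6) = 5.
Cage a needs sum 13; hence (2,5) = 6.
Column 5 already has 6, leaving (4,5) = 4.
6 is placed in row 2, so (2,1) = 5.
6 is placed in row 2, so (2,4) = 4.
Cage f needs two cells with sum 11, leaving (3,1) = 6.
Row 3 already has 6; hence (3,3) = 3.
Cage h's pair has sum 9, which forces (3,4) = 5.
Column 3 now contains 3, which forces (4,3) = 6.
Column 4 now contains 4, so (5,4) = 6.
Column 3 already has 6; hence (1,3) = 4.
Cage e needs two cells with sum 7; hence (1,4) = 3.
Cage m needs sum 12, so (4,1) = 3.
Cage d has sum 11, which forces (4,4) = 1.
Row 5 already has 6, so (5,2) = 4.
Row 1 now contains 3, which forces (1,1) = 1.
4 is placed in row 1; hence (1,2) = 6.
The full grid is 1 6 4 3 2 5 / 5 3 2 4 6 1 / 6 2 3 5 1 4 / 3 5 6 1 4 2 / 2 4 1 6 5 3 / 4 1 5 2 3 6.

2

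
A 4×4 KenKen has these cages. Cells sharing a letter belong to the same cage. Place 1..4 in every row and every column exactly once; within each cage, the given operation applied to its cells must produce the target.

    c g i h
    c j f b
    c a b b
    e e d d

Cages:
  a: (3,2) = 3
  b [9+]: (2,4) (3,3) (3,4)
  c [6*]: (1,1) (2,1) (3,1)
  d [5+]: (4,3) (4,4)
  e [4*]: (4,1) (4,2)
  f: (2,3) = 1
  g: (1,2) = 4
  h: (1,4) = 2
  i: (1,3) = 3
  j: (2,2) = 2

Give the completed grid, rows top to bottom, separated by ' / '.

G is a freebie, so (1,2) = 4.
Cage i is a single given cell, leaving (1,3) = 3.
H is a freebie; hence (1,4) = 2.
Cage j is given, which forces (2,2) = 2.
Cage f is given; hence (2,3) = 1.
Cage a is a single given cell, so (3,2) = 3.
4 is placed in column 2, which forces (4,2) = 1.
2 is placed in row 1, which forces (1,1) = 1.
1 is placed in row 2, which forces (2,1) = 3.
3 is placed in row 2, so (2,4) = 4.
Cage c has product 6, so (3,1) = 2.
Row 3 now contains 2, leaving (3,3) = 4.
Column 4 already has 4; hence (3,4) = 1.
Row 4 now contains 1; hence (4,1) = 4.
Cage d's pair has sum 5; hence (4,3) = 2.
Cage d needs two cells with sum 5, leaving (4,4) = 3.

1 4 3 2 / 3 2 1 4 / 2 3 4 1 / 4 1 2 3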